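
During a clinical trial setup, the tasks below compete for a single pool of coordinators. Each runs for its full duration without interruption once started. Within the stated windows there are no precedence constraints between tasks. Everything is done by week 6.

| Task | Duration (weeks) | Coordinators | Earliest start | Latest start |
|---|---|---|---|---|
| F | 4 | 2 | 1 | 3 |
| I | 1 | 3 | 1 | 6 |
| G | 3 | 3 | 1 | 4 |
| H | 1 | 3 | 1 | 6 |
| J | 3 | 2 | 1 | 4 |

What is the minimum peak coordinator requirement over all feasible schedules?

5

Early-start (F@1, I@1, G@1, H@1, J@1) gives peak 13: w1:13  w2:7  w3:7  w4:2  w5:0  w6:0.
Shift I→5, H→6, J→4.
Schedule F@1, I@5, G@1, H@6, J@4: w1:5  w2:5  w3:5  w4:4  w5:5  w6:5 — peak 5.
Total coordinator-weeks = 29 over 6 weeks ⇒ peak ≥ ⌈29/6⌉ = 5, so 5 is optimal.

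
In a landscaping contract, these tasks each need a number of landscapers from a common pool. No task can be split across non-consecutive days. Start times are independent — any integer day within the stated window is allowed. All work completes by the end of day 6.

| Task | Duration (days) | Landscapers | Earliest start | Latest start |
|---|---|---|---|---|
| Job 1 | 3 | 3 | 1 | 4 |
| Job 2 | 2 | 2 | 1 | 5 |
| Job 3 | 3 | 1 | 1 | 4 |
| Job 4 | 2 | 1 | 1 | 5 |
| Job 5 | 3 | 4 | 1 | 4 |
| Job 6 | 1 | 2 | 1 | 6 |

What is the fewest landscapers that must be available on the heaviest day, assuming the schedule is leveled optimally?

Early-start (Job 1@1, Job 2@1, Job 3@1, Job 4@1, Job 5@1, Job 6@1) gives peak 13: d1:13  d2:11  d3:8  d4:0  d5:0  d6:0.
Shift Job 4→3, Job 5→4, Job 6→5.
Schedule Job 1@1, Job 2@1, Job 3@1, Job 4@3, Job 5@4, Job 6@5: d1:6  d2:6  d3:5  d4:5  d5:6  d6:4 — peak 6.
Total landscaper-days = 32 over 6 days ⇒ peak ≥ ⌈32/6⌉ = 6, so 6 is optimal.

6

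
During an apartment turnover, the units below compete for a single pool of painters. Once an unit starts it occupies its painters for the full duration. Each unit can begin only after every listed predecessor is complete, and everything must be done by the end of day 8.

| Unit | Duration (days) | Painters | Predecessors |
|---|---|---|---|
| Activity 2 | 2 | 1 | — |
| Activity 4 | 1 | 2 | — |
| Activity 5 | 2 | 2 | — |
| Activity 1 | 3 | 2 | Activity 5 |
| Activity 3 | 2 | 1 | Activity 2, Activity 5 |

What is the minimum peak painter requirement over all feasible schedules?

3

Early-start (Activity 2@1, Activity 4@1, Activity 5@1, Activity 1@3, Activity 3@3) gives peak 5: d1:5  d2:3  d3:3  d4:3  d5:2  d6:0  d7:0  d8:0.
Shift Activity 5→2, Activity 1→4, Activity 3→4.
Schedule Activity 2@1, Activity 4@1, Activity 5@2, Activity 1@4, Activity 3@4: d1:3  d2:3  d3:2  d4:3  d5:3  d6:2  d7:0  d8:0 — peak 3.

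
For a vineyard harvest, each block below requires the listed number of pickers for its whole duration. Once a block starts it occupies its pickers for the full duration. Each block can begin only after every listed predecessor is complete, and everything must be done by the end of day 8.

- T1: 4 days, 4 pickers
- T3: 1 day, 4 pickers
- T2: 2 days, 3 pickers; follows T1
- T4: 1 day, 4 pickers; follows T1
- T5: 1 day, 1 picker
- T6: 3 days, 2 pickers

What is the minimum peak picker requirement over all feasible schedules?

6

Early-start (T1@1, T3@1, T2@5, T4@5, T5@1, T6@1) gives peak 11: d1:11  d2:6  d3:6  d4:4  d5:7  d6:3  d7:0  d8:0.
Shift T3→5, T2→6, T4→8, T6→2.
Schedule T1@1, T3@5, T2@6, T4@8, T5@1, T6@2: d1:5  d2:6  d3:6  d4:6  d5:4  d6:3  d7:3  d8:4 — peak 6.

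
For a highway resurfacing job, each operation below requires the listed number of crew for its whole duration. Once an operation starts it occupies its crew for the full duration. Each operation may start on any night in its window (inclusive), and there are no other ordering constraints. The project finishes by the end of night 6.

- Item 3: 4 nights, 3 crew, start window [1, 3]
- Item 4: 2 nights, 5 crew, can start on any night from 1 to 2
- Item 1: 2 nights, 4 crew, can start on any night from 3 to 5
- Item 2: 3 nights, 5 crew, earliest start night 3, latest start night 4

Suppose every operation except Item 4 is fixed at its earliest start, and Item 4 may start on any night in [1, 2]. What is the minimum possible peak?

12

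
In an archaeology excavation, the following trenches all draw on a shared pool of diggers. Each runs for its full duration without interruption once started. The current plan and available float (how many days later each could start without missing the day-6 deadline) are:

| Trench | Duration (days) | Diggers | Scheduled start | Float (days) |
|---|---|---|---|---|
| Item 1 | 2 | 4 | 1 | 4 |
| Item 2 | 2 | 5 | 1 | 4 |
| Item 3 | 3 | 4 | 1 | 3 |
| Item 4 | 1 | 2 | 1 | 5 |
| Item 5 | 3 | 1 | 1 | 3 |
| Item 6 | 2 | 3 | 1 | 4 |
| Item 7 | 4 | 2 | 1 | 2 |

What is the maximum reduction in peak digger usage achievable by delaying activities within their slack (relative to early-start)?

12

Early-start peak: d1:21  d2:19  d3:7  d4:2  d5:0  d6:0 ⇒ 21.
Leveled (Item 1@1, Item 2@5, Item 3@1, Item 4@4, Item 5@4, Item 6@3, Item 7@3): d1:8  d2:8  d3:9  d4:8  d5:8  d6:8 ⇒ 9.
Reduction 21 − 9 = 12.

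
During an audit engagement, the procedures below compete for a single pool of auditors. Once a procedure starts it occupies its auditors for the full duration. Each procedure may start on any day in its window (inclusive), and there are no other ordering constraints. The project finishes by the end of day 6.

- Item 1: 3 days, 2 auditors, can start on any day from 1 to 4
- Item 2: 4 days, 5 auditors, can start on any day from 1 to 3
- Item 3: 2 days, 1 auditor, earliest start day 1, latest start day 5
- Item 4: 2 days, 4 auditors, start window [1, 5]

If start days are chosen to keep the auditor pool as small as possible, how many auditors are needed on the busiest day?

7

Early-start (Item 1@1, Item 2@1, Item 3@1, Item 4@1) gives peak 12: d1:12  d2:12  d3:7  d4:5  d5:0  d6:0.
Shift Item 3→4, Item 4→5.
Schedule Item 1@1, Item 2@1, Item 3@4, Item 4@5: d1:7  d2:7  d3:7  d4:6  d5:5  d6:4 — peak 7.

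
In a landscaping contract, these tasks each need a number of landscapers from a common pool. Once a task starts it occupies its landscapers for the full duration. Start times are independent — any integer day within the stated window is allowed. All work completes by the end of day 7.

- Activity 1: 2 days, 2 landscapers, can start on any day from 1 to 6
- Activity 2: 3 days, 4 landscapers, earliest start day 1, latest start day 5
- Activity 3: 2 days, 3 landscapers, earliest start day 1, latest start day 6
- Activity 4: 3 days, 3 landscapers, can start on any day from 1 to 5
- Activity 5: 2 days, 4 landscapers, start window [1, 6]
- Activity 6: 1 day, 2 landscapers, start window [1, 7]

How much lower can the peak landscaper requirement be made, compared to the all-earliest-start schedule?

Early-start peak: d1:18  d2:16  d3:7  d4:0  d5:0  d6:0  d7:0 ⇒ 18.
Leveled (Activity 1@1, Activity 2@1, Activity 3@3, Activity 4@4, Activity 5@5, Activity 6@7): d1:6  d2:6  d3:7  d4:6  d5:7  d6:7  d7:2 ⇒ 7.
Reduction 18 − 7 = 11.

11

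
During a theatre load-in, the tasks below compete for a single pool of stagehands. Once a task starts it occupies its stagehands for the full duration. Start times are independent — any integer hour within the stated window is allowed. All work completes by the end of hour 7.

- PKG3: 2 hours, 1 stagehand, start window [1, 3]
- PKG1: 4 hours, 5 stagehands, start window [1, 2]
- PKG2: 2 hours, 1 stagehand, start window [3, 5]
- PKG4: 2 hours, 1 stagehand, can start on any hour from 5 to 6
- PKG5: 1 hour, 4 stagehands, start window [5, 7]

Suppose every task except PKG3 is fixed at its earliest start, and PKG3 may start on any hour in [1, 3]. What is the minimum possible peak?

PKG3@1: h1:6  h2:6  h3:6  h4:6  h5:5  h6:1  h7:0 → peak 6
PKG3@2: h1:5  h2:6  h3:7  h4:6  h5:5  h6:1  h7:0 → peak 7
PKG3@3: h1:5  h2:5  h3:7  h4:7  h5:5  h6:1  h7:0 → peak 7
Best is PKG3@1, peak 6.

6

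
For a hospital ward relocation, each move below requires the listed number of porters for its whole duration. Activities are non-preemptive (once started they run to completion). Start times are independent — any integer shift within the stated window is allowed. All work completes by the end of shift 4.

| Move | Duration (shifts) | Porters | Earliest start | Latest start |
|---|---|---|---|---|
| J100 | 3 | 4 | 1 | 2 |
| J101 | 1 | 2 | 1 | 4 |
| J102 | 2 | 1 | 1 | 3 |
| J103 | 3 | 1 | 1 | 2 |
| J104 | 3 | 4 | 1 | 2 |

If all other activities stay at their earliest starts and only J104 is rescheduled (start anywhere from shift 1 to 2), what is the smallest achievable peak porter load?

J104@1: s1:12  s2:10  s3:9  s4:0 → peak 12
J104@2: s1:8  s2:10  s3:9  s4:4 → peak 10
Best is J104@2, peak 10.

10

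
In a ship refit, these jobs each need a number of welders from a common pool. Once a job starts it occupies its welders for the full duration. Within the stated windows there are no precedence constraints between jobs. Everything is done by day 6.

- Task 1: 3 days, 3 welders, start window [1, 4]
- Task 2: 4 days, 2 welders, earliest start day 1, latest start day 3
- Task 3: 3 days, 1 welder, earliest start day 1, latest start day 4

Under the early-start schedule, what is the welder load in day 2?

6

At early start, day 2 has: Task 1, Task 2, Task 3.
Demand: 3 + 2 + 1 = 6.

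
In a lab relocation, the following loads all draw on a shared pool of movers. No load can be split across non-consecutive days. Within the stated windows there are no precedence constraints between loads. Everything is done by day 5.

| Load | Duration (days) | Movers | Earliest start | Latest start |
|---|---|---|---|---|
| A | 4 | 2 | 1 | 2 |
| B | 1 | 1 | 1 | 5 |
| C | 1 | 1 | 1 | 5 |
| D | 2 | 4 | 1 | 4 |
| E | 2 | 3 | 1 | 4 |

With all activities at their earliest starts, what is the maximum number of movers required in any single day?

11

Early-start schedule: A@1, B@1, C@1, D@1, E@1.
Load per day: day 1: 11, day 2: 9, day 3: 2, day 4: 2, day 5: 0.
Peak is 11.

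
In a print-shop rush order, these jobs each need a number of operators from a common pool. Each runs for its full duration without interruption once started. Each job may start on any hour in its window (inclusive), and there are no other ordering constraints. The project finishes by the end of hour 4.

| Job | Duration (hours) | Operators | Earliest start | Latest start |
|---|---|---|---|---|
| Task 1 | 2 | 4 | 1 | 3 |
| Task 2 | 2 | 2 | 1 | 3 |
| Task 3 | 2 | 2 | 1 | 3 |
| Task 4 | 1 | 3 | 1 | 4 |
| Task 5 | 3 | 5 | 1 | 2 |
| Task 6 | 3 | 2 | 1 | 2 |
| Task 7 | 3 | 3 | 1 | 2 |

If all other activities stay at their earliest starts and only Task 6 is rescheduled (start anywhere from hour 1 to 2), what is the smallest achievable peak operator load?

Task 6@1: h1:21  h2:18  h3:10  h4:0 → peak 21
Task 6@2: h1:19  h2:18  h3:10  h4:2 → peak 19
Best is Task 6@2, peak 19.

19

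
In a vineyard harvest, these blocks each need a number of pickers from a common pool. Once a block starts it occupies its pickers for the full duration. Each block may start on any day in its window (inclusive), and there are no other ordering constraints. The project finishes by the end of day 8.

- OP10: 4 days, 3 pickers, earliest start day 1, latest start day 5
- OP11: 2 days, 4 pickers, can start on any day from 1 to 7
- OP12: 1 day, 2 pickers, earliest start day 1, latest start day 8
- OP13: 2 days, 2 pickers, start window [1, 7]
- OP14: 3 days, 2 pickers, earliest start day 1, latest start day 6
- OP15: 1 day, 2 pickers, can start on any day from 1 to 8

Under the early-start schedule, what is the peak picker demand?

Early-start schedule: OP10@1, OP11@1, OP12@1, OP13@1, OP14@1, OP15@1.
Load per day: day 1: 15, day 2: 11, day 3: 5, day 4: 3, day 5: 0, day 6: 0, day 7: 0, day 8: 0.
Peak is 15.

15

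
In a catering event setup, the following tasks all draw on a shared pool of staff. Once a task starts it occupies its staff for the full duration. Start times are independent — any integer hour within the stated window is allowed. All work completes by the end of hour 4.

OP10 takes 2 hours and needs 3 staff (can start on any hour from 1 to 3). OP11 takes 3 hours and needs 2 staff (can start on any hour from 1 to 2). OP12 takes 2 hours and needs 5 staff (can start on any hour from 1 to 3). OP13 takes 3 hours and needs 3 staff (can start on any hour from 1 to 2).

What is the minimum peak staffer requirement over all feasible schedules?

Early-start (OP10@1, OP11@1, OP12@1, OP13@1) gives peak 13: h1:13  h2:13  h3:5  h4:0.
Shift OP12→3.
Schedule OP10@1, OP11@1, OP12@3, OP13@1: h1:8  h2:8  h3:10  h4:5 — peak 10.

10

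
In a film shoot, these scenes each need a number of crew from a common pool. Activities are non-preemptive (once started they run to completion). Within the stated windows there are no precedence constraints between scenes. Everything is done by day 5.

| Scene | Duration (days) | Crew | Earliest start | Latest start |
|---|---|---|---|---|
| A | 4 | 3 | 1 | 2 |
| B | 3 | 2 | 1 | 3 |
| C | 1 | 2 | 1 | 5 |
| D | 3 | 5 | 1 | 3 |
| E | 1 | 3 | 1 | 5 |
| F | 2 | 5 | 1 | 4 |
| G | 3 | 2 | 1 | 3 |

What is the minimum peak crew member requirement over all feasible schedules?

12

Early-start (A@1, B@1, C@1, D@1, E@1, F@1, G@1) gives peak 22: d1:22  d2:17  d3:12  d4:3  d5:0.
Shift E→5, F→4, G→2.
Schedule A@1, B@1, C@1, D@1, E@5, F@4, G@2: d1:12  d2:12  d3:12  d4:10  d5:8 — peak 12.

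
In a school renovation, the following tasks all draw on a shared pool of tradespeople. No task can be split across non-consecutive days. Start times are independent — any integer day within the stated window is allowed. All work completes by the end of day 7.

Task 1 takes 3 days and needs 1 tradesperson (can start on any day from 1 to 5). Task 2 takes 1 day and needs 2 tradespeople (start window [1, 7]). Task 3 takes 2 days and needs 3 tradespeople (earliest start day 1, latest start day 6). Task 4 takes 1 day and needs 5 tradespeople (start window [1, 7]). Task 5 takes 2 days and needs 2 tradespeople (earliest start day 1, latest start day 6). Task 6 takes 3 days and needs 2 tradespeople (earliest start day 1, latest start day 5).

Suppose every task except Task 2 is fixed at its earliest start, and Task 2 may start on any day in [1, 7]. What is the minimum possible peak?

13

Task 2@1: d1:15  d2:8  d3:3  d4:0  d5:0  d6:0  d7:0 → peak 15
Task 2@2: d1:13  d2:10  d3:3  d4:0  d5:0  d6:0  d7:0 → peak 13
Task 2@3: d1:13  d2:8  d3:5  d4:0  d5:0  d6:0  d7:0 → peak 13
Task 2@4: d1:13  d2:8  d3:3  d4:2  d5:0  d6:0  d7:0 → peak 13
Task 2@5: d1:13  d2:8  d3:3  d4:0  d5:2  d6:0  d7:0 → peak 13
Task 2@6: d1:13  d2:8  d3:3  d4:0  d5:0  d6:2  d7:0 → peak 13
Task 2@7: d1:13  d2:8  d3:3  d4:0  d5:0  d6:0  d7:2 → peak 13
Best is Task 2@2, peak 13.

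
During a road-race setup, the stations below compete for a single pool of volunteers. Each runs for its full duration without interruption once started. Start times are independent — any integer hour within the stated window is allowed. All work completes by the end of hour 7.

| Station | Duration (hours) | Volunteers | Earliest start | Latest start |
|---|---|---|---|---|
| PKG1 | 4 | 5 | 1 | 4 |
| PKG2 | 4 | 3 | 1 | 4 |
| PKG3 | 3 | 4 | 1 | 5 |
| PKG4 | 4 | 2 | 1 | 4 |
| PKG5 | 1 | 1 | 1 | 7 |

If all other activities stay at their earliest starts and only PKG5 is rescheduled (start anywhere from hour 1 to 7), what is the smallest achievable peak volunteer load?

14

PKG5@1: h1:15  h2:14  h3:14  h4:10  h5:0  h6:0  h7:0 → peak 15
PKG5@2: h1:14  h2:15  h3:14  h4:10  h5:0  h6:0  h7:0 → peak 15
PKG5@3: h1:14  h2:14  h3:15  h4:10  h5:0  h6:0  h7:0 → peak 15
PKG5@4: h1:14  h2:14  h3:14  h4:11  h5:0  h6:0  h7:0 → peak 14
PKG5@5: h1:14  h2:14  h3:14  h4:10  h5:1  h6:0  h7:0 → peak 14
PKG5@6: h1:14  h2:14  h3:14  h4:10  h5:0  h6:1  h7:0 → peak 14
PKG5@7: h1:14  h2:14  h3:14  h4:10  h5:0  h6:0  h7:1 → peak 14
Best is PKG5@4, peak 14.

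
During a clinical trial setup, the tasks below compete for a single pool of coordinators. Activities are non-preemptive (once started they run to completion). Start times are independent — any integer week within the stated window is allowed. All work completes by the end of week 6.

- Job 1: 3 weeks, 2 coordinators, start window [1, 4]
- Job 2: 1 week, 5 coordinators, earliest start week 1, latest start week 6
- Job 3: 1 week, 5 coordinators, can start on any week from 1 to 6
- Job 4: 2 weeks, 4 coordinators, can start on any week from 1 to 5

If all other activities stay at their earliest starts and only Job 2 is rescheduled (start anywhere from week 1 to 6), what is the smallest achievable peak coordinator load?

Job 2@1: w1:16  w2:6  w3:2  w4:0  w5:0  w6:0 → peak 16
Job 2@2: w1:11  w2:11  w3:2  w4:0  w5:0  w6:0 → peak 11
Job 2@3: w1:11  w2:6  w3:7  w4:0  w5:0  w6:0 → peak 11
Job 2@4: w1:11  w2:6  w3:2  w4:5  w5:0  w6:0 → peak 11
Job 2@5: w1:11  w2:6  w3:2  w4:0  w5:5  w6:0 → peak 11
Job 2@6: w1:11  w2:6  w3:2  w4:0  w5:0  w6:5 → peak 11
Best is Job 2@2, peak 11.

11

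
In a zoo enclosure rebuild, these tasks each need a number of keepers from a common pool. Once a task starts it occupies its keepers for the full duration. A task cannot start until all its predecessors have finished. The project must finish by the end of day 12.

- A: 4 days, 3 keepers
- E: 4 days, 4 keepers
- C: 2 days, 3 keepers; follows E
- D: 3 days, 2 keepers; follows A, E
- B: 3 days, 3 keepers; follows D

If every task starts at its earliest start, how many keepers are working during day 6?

At early start, day 6 has: C, D.
Demand: 3 + 2 = 5.

5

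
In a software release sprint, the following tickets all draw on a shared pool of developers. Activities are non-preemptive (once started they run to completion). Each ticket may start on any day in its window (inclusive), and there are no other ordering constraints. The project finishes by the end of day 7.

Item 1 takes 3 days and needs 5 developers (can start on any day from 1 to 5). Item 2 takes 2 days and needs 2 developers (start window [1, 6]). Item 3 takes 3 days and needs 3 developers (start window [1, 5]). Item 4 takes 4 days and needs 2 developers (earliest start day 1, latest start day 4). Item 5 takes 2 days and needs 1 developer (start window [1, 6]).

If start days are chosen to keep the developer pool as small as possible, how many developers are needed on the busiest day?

7

Early-start (Item 1@1, Item 2@1, Item 3@1, Item 4@1, Item 5@1) gives peak 13: d1:13  d2:13  d3:10  d4:2  d5:0  d6:0  d7:0.
Shift Item 3→4, Item 4→3, Item 5→4.
Schedule Item 1@1, Item 2@1, Item 3@4, Item 4@3, Item 5@4: d1:7  d2:7  d3:7  d4:6  d5:6  d6:5  d7:0 — peak 7.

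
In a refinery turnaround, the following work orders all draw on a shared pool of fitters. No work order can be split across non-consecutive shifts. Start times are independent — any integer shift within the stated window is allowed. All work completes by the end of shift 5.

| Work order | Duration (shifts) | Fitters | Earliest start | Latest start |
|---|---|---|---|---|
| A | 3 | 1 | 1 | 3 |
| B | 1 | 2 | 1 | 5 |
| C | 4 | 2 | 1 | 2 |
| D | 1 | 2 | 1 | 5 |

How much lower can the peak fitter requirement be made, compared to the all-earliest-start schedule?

Early-start peak: s1:7  s2:3  s3:3  s4:2  s5:0 ⇒ 7.
Leveled (A@1, B@1, C@2, D@4): s1:3  s2:3  s3:3  s4:4  s5:2 ⇒ 4.
Reduction 7 − 4 = 3.

3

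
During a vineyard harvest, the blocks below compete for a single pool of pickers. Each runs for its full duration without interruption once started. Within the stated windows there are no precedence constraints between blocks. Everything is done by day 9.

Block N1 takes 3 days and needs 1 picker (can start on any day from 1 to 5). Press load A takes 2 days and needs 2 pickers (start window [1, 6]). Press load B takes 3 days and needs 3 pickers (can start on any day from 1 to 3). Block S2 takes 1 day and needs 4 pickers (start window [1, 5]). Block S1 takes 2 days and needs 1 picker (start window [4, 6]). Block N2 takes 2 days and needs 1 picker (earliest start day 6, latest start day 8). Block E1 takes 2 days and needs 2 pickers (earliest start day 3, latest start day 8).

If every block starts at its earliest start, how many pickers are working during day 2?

At early start, day 2 has: Block N1, Press load A, Press load B.
Demand: 1 + 2 + 3 = 6.

6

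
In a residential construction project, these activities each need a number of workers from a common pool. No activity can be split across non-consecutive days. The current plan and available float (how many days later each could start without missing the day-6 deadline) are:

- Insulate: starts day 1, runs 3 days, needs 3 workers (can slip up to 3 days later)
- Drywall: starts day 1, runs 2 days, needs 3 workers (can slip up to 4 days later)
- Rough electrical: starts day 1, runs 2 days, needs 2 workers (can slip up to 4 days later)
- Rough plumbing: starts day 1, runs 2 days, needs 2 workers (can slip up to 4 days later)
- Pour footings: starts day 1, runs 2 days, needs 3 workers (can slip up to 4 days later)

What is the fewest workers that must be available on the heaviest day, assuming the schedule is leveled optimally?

6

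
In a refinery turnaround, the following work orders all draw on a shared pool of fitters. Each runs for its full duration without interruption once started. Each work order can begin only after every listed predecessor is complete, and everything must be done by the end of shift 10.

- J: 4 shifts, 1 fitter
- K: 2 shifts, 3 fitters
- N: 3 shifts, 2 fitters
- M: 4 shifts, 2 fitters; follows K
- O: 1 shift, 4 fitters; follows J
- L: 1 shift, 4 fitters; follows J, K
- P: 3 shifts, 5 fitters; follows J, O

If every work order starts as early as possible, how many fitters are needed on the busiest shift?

10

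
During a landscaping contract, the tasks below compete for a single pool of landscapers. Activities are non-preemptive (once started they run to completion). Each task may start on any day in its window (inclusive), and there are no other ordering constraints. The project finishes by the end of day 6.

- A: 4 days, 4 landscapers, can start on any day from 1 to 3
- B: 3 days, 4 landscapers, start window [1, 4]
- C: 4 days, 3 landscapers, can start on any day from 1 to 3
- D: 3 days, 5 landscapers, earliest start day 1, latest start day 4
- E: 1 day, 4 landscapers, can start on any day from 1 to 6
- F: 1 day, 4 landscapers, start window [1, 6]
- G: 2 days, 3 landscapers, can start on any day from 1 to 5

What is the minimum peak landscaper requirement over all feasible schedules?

12

Early-start (A@1, B@1, C@1, D@1, E@1, F@1, G@1) gives peak 27: d1:27  d2:19  d3:16  d4:7  d5:0  d6:0.
Shift D→4, E→5, F→6, G→5.
Schedule A@1, B@1, C@1, D@4, E@5, F@6, G@5: d1:11  d2:11  d3:11  d4:12  d5:12  d6:12 — peak 12.
Total landscaper-days = 69 over 6 days ⇒ peak ≥ ⌈69/6⌉ = 12, so 12 is optimal.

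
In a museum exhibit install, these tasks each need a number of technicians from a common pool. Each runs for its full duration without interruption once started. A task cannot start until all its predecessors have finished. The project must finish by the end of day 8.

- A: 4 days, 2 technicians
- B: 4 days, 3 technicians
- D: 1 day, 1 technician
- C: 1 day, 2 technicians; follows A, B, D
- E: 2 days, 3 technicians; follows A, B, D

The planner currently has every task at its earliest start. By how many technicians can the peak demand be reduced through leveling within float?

1

Early-start peak: d1:6  d2:5  d3:5  d4:5  d5:5  d6:3  d7:0  d8:0 ⇒ 6.
Leveled (A@1, B@1, D@5, C@6, E@6): d1:5  d2:5  d3:5  d4:5  d5:1  d6:5  d7:3  d8:0 ⇒ 5.
Reduction 6 − 5 = 1.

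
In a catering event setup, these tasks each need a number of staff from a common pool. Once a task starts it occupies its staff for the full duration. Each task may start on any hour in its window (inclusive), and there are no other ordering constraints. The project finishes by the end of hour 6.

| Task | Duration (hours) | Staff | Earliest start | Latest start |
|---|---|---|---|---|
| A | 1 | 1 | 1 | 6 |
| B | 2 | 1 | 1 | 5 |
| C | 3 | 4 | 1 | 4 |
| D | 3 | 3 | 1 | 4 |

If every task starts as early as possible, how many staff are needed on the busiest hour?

9

Early-start schedule: A@1, B@1, C@1, D@1.
Load per hour: hour 1: 9, hour 2: 8, hour 3: 7, hour 4: 0, hour 5: 0, hour 6: 0.
Peak is 9.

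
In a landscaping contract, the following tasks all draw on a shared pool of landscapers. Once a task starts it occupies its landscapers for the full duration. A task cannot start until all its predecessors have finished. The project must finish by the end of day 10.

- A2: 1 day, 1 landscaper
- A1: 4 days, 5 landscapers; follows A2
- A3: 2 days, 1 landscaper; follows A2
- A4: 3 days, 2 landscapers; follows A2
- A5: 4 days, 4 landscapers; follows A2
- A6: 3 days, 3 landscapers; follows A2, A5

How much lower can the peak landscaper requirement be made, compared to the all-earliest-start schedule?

Early-start peak: d1:1  d2:12  d3:12  d4:11  d5:9  d6:3  d7:3  d8:3  d9:0  d10:0 ⇒ 12.
Leveled (A2@1, A1@6, A3@2, A4@2, A5@2, A6@6): d1:1  d2:7  d3:7  d4:6  d5:4  d6:8  d7:8  d8:8  d9:5  d10:0 ⇒ 8.
Reduction 12 − 8 = 4.

4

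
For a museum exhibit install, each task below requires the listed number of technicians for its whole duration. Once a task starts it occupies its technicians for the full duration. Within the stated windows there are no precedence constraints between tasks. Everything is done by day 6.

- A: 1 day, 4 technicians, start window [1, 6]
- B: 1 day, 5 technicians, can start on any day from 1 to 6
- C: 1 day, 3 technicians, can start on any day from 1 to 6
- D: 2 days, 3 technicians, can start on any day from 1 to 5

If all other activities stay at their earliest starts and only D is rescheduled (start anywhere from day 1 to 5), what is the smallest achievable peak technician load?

D@1: d1:15  d2:3  d3:0  d4:0  d5:0  d6:0 → peak 15
D@2: d1:12  d2:3  d3:3  d4:0  d5:0  d6:0 → peak 12
D@3: d1:12  d2:0  d3:3  d4:3  d5:0  d6:0 → peak 12
D@4: d1:12  d2:0  d3:0  d4:3  d5:3  d6:0 → peak 12
D@5: d1:12  d2:0  d3:0  d4:0  d5:3  d6:3 → peak 12
Best is D@2, peak 12.

12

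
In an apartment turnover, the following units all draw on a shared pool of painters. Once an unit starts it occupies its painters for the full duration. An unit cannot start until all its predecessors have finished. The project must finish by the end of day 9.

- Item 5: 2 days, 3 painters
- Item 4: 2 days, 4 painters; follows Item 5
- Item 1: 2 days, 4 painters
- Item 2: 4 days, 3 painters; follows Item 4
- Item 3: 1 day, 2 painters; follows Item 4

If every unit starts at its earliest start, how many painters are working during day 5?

5

At early start, day 5 has: Item 2, Item 3.
Demand: 3 + 2 = 5.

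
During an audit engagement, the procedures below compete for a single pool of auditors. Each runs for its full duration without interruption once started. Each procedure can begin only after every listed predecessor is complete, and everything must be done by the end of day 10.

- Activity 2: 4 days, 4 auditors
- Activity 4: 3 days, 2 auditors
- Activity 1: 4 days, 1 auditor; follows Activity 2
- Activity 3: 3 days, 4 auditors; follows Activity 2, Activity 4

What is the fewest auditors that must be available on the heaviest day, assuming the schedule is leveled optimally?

5

Early-start (Activity 2@1, Activity 4@1, Activity 1@5, Activity 3@5) gives peak 6: d1:6  d2:6  d3:6  d4:4  d5:5  d6:5  d7:5  d8:1  d9:0  d10:0.
Shift Activity 4→5, Activity 3→8.
Schedule Activity 2@1, Activity 4@5, Activity 1@5, Activity 3@8: d1:4  d2:4  d3:4  d4:4  d5:3  d6:3  d7:3  d8:5  d9:4  d10:4 — peak 5.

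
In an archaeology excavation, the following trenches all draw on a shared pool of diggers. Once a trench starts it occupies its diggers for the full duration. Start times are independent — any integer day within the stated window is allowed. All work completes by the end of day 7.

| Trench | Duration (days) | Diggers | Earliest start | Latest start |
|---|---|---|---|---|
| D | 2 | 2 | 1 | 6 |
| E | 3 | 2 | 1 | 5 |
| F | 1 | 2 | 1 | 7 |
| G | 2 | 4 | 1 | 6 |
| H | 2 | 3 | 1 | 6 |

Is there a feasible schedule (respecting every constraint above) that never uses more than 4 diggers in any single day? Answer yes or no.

yes

Schedule D@1, E@1, F@3, G@4, H@6: d1:4  d2:4  d3:4  d4:4  d5:4  d6:3  d7:3 — peak 4 ≤ 4.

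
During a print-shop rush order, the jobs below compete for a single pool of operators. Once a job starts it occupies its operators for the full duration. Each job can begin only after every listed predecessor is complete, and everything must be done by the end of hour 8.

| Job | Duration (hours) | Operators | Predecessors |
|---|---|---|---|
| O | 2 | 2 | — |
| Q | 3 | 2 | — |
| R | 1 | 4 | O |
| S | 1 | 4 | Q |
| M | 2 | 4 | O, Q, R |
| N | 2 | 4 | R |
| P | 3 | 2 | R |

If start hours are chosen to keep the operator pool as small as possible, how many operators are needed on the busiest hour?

6

Early-start (O@1, Q@1, R@3, S@4, M@4, N@4, P@4) gives peak 14: h1:4  h2:4  h3:6  h4:14  h5:10  h6:2  h7:0  h8:0.
Shift M→5, N→7.
Schedule O@1, Q@1, R@3, S@4, M@5, N@7, P@4: h1:4  h2:4  h3:6  h4:6  h5:6  h6:6  h7:4  h8:4 — peak 6.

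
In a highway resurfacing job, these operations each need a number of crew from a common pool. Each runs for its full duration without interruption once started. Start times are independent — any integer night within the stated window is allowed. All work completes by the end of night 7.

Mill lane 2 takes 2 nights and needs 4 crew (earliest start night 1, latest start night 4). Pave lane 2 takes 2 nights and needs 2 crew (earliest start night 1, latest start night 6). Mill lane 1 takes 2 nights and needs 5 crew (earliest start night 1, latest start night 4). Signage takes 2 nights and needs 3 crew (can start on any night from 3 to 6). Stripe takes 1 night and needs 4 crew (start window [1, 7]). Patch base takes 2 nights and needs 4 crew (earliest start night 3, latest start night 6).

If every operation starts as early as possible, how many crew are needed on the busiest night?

15

Early-start schedule: Mill lane 2@1, Pave lane 2@1, Mill lane 1@1, Signage@3, Stripe@1, Patch base@3.
Load per night: night 1: 15, night 2: 11, night 3: 7, night 4: 7, night 5: 0, night 6: 0, night 7: 0.
Peak is 15.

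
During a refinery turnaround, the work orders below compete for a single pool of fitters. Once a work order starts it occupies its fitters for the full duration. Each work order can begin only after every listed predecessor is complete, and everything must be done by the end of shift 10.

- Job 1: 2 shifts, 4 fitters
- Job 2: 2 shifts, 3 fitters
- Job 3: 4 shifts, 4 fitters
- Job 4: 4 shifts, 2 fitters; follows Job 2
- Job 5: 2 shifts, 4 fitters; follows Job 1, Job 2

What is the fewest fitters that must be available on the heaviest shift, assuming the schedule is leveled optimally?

Early-start (Job 1@1, Job 2@1, Job 3@1, Job 4@3, Job 5@3) gives peak 11: s1:11  s2:11  s3:10  s4:10  s5:2  s6:2  s7:0  s8:0  s9:0  s10:0.
Shift Job 2→3, Job 3→5, Job 4→5, Job 5→9.
Schedule Job 1@1, Job 2@3, Job 3@5, Job 4@5, Job 5@9: s1:4  s2:4  s3:3  s4:3  s5:6  s6:6  s7:6  s8:6  s9:4  s10:4 — peak 6.

6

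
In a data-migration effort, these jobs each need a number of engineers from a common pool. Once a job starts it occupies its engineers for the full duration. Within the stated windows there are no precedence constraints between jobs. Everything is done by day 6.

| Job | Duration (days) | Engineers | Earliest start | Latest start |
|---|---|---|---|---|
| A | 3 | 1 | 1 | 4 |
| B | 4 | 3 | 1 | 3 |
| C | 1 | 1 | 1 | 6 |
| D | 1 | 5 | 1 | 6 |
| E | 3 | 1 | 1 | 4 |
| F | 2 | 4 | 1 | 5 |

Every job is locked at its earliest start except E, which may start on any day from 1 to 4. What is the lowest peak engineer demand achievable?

E@1: d1:15  d2:9  d3:5  d4:3  d5:0  d6:0 → peak 15
E@2: d1:14  d2:9  d3:5  d4:4  d5:0  d6:0 → peak 14
E@3: d1:14  d2:8  d3:5  d4:4  d5:1  d6:0 → peak 14
E@4: d1:14  d2:8  d3:4  d4:4  d5:1  d6:1 → peak 14
Best is E@2, peak 14.

14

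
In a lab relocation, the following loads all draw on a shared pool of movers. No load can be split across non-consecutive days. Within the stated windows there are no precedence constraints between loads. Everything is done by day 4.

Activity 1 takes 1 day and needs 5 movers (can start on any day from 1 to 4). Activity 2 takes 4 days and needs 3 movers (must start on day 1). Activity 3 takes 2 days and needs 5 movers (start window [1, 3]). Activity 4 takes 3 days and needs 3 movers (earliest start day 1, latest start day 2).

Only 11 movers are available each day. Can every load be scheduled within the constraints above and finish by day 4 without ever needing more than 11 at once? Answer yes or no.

Schedule Activity 1@1, Activity 2@1, Activity 3@2, Activity 4@1: d1:11  d2:11  d3:11  d4:3 — peak 11 ≤ 11.

yes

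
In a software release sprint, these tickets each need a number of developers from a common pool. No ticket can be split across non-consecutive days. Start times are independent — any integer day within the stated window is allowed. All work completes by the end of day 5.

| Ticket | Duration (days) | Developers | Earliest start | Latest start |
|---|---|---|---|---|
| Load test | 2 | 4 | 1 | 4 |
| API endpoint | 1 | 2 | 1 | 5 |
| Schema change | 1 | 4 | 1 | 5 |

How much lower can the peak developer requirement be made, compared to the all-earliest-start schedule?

6

Early-start peak: d1:10  d2:4  d3:0  d4:0  d5:0 ⇒ 10.
Leveled (Load test@1, API endpoint@3, Schema change@4): d1:4  d2:4  d3:2  d4:4  d5:0 ⇒ 4.
Reduction 10 − 4 = 6.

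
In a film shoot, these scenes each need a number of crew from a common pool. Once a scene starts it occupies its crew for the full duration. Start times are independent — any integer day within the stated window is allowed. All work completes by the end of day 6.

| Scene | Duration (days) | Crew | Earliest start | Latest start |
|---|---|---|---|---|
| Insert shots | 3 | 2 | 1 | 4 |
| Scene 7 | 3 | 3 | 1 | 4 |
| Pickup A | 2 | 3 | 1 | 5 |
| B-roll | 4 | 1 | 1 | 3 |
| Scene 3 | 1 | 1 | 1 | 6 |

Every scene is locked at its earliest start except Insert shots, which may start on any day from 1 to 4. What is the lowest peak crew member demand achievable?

8

Insert shots@1: d1:10  d2:9  d3:6  d4:1  d5:0  d6:0 → peak 10
Insert shots@2: d1:8  d2:9  d3:6  d4:3  d5:0  d6:0 → peak 9
Insert shots@3: d1:8  d2:7  d3:6  d4:3  d5:2  d6:0 → peak 8
Insert shots@4: d1:8  d2:7  d3:4  d4:3  d5:2  d6:2 → peak 8
Best is Insert shots@3, peak 8.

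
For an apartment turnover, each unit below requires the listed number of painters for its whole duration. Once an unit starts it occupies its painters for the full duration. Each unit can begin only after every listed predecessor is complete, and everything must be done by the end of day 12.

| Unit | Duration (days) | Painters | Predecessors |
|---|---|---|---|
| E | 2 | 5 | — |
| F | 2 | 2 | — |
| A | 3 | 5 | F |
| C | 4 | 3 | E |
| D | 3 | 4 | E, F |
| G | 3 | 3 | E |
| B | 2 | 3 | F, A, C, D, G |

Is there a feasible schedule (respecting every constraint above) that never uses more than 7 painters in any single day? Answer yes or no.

no

The minimum achievable peak is 8; 7 < 8, so no feasible schedule stays within the cap.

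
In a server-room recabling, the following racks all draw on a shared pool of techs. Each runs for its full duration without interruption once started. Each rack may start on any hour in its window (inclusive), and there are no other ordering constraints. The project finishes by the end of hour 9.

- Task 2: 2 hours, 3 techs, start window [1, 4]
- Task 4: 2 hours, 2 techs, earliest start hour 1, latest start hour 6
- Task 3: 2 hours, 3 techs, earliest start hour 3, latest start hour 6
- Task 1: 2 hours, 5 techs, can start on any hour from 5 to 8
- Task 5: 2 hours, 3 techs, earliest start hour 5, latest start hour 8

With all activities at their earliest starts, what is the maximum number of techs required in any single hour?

Early-start schedule: Task 2@1, Task 4@1, Task 3@3, Task 1@5, Task 5@5.
Load per hour: hour 1: 5, hour 2: 5, hour 3: 3, hour 4: 3, hour 5: 8, hour 6: 8, hour 7: 0, hour 8: 0, hour 9: 0.
Peak is 8.

8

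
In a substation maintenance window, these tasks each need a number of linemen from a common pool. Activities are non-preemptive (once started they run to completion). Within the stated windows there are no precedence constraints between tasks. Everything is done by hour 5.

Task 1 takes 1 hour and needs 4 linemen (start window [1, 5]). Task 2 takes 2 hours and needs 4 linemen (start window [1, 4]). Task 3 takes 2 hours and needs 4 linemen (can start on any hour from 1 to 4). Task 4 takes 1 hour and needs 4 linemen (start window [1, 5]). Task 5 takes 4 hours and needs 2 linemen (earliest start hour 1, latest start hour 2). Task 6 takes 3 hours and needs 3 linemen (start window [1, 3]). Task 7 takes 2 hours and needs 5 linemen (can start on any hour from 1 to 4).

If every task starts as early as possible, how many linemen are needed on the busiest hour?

26

Early-start schedule: Task 1@1, Task 2@1, Task 3@1, Task 4@1, Task 5@1, Task 6@1, Task 7@1.
Load per hour: hour 1: 26, hour 2: 18, hour 3: 5, hour 4: 2, hour 5: 0.
Peak is 26.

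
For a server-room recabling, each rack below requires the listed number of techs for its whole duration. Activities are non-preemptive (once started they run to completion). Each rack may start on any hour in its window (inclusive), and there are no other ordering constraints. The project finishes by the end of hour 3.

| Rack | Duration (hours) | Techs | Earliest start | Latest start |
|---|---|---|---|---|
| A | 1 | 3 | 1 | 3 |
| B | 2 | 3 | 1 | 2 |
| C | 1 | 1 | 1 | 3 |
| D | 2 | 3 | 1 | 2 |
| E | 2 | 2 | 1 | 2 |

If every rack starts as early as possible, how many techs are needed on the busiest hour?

Early-start schedule: A@1, B@1, C@1, D@1, E@1.
Load per hour: hour 1: 12, hour 2: 8, hour 3: 0.
Peak is 12.

12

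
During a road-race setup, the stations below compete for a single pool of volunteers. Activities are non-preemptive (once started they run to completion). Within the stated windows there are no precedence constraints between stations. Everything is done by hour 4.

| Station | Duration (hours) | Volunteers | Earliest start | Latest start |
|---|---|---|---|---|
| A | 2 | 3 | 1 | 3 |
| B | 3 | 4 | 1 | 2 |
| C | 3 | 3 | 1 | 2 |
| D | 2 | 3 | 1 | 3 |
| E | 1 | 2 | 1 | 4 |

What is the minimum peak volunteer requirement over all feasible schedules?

Early-start (A@1, B@1, C@1, D@1, E@1) gives peak 15: h1:15  h2:13  h3:7  h4:0.
Shift D→3, E→4.
Schedule A@1, B@1, C@1, D@3, E@4: h1:10  h2:10  h3:10  h4:5 — peak 10.

10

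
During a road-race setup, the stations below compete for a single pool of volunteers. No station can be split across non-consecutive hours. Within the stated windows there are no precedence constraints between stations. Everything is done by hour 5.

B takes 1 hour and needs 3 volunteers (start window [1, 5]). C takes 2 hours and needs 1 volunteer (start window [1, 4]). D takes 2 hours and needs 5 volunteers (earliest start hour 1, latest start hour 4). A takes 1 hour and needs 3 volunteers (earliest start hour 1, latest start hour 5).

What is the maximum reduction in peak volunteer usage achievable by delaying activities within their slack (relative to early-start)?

7

Early-start peak: h1:12  h2:6  h3:0  h4:0  h5:0 ⇒ 12.
Leveled (B@1, C@1, D@3, A@2): h1:4  h2:4  h3:5  h4:5  h5:0 ⇒ 5.
Reduction 12 − 5 = 7.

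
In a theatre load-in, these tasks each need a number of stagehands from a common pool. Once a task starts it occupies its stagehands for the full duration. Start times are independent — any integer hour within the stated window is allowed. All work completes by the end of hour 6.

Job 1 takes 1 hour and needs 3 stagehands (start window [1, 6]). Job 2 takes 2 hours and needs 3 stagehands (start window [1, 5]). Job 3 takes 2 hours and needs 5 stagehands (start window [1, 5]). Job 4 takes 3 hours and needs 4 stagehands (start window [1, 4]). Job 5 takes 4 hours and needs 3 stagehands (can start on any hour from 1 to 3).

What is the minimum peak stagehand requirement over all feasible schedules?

8

Early-start (Job 1@1, Job 2@1, Job 3@1, Job 4@1, Job 5@1) gives peak 18: h1:18  h2:15  h3:7  h4:3  h5:0  h6:0.
Shift Job 3→2, Job 4→4, Job 5→3.
Schedule Job 1@1, Job 2@1, Job 3@2, Job 4@4, Job 5@3: h1:6  h2:8  h3:8  h4:7  h5:7  h6:7 — peak 8.
Total stagehand-hours = 43 over 6 hours ⇒ peak ≥ ⌈43/6⌉ = 8, so 8 is optimal.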